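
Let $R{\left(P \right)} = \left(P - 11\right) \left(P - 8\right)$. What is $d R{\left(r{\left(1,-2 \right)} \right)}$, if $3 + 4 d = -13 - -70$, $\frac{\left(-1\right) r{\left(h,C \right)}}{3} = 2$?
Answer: $3213$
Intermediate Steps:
$r{\left(h,C \right)} = -6$ ($r{\left(h,C \right)} = \left(-3\right) 2 = -6$)
$R{\left(P \right)} = \left(-11 + P\right) \left(-8 + P\right)$
$d = \frac{27}{2}$ ($d = - \frac{3}{4} + \frac{-13 - -70}{4} = - \frac{3}{4} + \frac{-13 + 70}{4} = - \frac{3}{4} + \frac{1}{4} \cdot 57 = - \frac{3}{4} + \frac{57}{4} = \frac{27}{2} \approx 13.5$)
$d R{\left(r{\left(1,-2 \right)} \right)} = \frac{27 \left(88 + \left(-6\right)^{2} - -114\right)}{2} = \frac{27 \left(88 + 36 + 114\right)}{2} = \frac{27}{2} \cdot 238 = 3213$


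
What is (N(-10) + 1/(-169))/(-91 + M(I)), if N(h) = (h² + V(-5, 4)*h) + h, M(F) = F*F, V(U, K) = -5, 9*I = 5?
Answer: -1916379/1241474 ≈ -1.5436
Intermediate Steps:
I = 5/9 (I = (⅑)*5 = 5/9 ≈ 0.55556)
M(F) = F²
N(h) = h² - 4*h (N(h) = (h² - 5*h) + h = h² - 4*h)
(N(-10) + 1/(-169))/(-91 + M(I)) = (-10*(-4 - 10) + 1/(-169))/(-91 + (5/9)²) = (-10*(-14) - 1/169)/(-91 + 25/81) = (140 - 1/169)/(-7346/81) = (23659/169)*(-81/7346) = -1916379/1241474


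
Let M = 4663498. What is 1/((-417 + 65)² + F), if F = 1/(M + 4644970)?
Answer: 9308468/1153356419073 ≈ 8.0708e-6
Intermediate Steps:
F = 1/9308468 (F = 1/(4663498 + 4644970) = 1/9308468 ≈ 1.0743e-7)
1/((-417 + 65)² + F) = 1/((-417 + 65)² + 1/9308468) = 1/((-352)² + 1/9308468) = 1/(123904 + 1/9308468) = 1/(1153356419073/9308468) = 9308468/1153356419073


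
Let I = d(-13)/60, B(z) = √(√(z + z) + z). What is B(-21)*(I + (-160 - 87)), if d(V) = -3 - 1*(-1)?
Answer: -7411*√(-21 + I*√42)/30 ≈ -172.68 - 1145.1*I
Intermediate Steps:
d(V) = -2 (d(V) = -3 + 1 = -2)
B(z) = √(z + √2*√z) (B(z) = √(√(2*z) + z) = √(√2*√z + z) = √(z + √2*√z))
I = -1/30 (I = -2/60 = -2*1/60 = -1/30 ≈ -0.033333)
B(-21)*(I + (-160 - 87)) = √(-21 + √2*√(-21))*(-1/30 + (-160 - 87)) = √(-21 + √2*(I*√21))*(-1/30 - 247) = √(-21 + I*√42)*(-7411/30) = -7411*√(-21 + I*√42)/30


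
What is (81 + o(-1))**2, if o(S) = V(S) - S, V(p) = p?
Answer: 6561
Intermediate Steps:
o(S) = 0 (o(S) = S - S = 0)
(81 + o(-1))**2 = (81 + 0)**2 = 81**2 = 6561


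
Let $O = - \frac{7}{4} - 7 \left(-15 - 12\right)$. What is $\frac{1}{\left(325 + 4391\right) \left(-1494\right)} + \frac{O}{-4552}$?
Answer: $- \frac{659656313}{16036022304} \approx -0.041136$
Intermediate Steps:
$O = \frac{749}{4}$ ($O = \left(-7\right) \frac{1}{4} - -189 = - \frac{7}{4} + 189 = \frac{749}{4} \approx 187.25$)
$\frac{1}{\left(325 + 4391\right) \left(-1494\right)} + \frac{O}{-4552} = \frac{1}{\left(325 + 4391\right) \left(-1494\right)} + \frac{749}{4 \left(-4552\right)} = \frac{1}{4716} \left(- \frac{1}{1494}\right) + \frac{749}{4} \left(- \frac{1}{4552}\right) = \frac{1}{4716} \left(- \frac{1}{1494}\right) - \frac{749}{18208} = - \frac{1}{7045704} - \frac{749}{18208} = - \frac{659656313}{16036022304}$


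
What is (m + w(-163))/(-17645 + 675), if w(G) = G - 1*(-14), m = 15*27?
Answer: -128/8485 ≈ -0.015085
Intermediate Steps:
m = 405
w(G) = 14 + G (w(G) = G + 14 = 14 + G)
(m + w(-163))/(-17645 + 675) = (405 + (14 - 163))/(-17645 + 675) = (405 - 149)/(-16970) = 256*(-1/16970) = -128/8485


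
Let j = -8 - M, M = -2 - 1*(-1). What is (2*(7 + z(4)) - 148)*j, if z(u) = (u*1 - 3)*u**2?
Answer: 714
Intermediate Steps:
M = -1 (M = -2 + 1 = -1)
z(u) = u**2*(-3 + u) (z(u) = (u - 3)*u**2 = (-3 + u)*u**2 = u**2*(-3 + u))
j = -7 (j = -8 - 1*(-1) = -8 + 1 = -7)
(2*(7 + z(4)) - 148)*j = (2*(7 + 4**2*(-3 + 4)) - 148)*(-7) = (2*(7 + 16*1) - 148)*(-7) = (2*(7 + 16) - 148)*(-7) = (2*23 - 148)*(-7) = (46 - 148)*(-7) = -102*(-7) = 714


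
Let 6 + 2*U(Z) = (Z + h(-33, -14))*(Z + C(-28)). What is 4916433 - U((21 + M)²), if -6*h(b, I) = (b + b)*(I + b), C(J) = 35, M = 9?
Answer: 9474767/2 ≈ 4.7374e+6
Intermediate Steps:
h(b, I) = -b*(I + b)/3 (h(b, I) = -(b + b)*(I + b)/6 = -2*b*(I + b)/6 = -b*(I + b)/3)
U(Z) = -3 + (-517 + Z)*(35 + Z)/2 (U(Z) = -3 + ((Z - ⅓*(-33)*(-14 - 33))*(Z + 35))/2 = -3 + ((Z - ⅓*(-33)*(-47))*(35 + Z))/2 = -3 + ((Z - 517)*(35 + Z))/2 = -3 + ((-517 + Z)*(35 + Z))/2 = -3 + (-517 + Z)*(35 + Z)/2)
4916433 - U((21 + M)²) = 4916433 - (-18101/2 + ((21 + 9)²)²/2 - 241*(21 + 9)²) = 4916433 - (-18101/2 + (30²)²/2 - 241*30²) = 4916433 - (-18101/2 + (½)*900² - 241*900) = 4916433 - (-18101/2 + (½)*810000 - 216900) = 4916433 - (-18101/2 + 405000 - 216900) = 4916433 - 1*358099/2 = 4916433 - 358099/2 = 9474767/2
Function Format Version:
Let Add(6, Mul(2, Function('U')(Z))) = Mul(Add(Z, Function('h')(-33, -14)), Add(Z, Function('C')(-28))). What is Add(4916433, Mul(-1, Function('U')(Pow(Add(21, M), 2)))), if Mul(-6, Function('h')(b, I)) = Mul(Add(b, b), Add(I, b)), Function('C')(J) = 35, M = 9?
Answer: Rational(9474767, 2) ≈ 4.7374e+6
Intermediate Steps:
Function('h')(b, I) = Mul(Rational(-1, 3), b, Add(I, b)) (Function('h')(b, I) = Mul(Rational(-1, 6), Mul(Add(b, b), Add(I, b))) = Mul(Rational(-1, 6), Mul(Mul(2, b), Add(I, b))) = Mul(Rational(-1, 6), Mul(2, b, Add(I, b))) = Mul(Rational(-1, 3), b, Add(I, b)))
Function('U')(Z) = Add(-3, Mul(Rational(1, 2), Add(-517, Z), Add(35, Z))) (Function('U')(Z) = Add(-3, Mul(Rational(1, 2), Mul(Add(Z, Mul(Rational(-1, 3), -33, Add(-14, -33))), Add(Z, 35)))) = Add(-3, Mul(Rational(1, 2), Mul(Add(Z, Mul(Rational(-1, 3), -33, -47)), Add(35, Z)))) = Add(-3, Mul(Rational(1, 2), Mul(Add(Z, -517), Add(35, Z)))) = Add(-3, Mul(Rational(1, 2), Mul(Add(-517, Z), Add(35, Z)))) = Add(-3, Mul(Rational(1, 2), Add(-517, Z), Add(35, Z))))
Add(4916433, Mul(-1, Function('U')(Pow(Add(21, M), 2)))) = Add(4916433, Mul(-1, Add(Rational(-18101, 2), Mul(Rational(1, 2), Pow(Pow(Add(21, 9), 2), 2)), Mul(-241, Pow(Add(21, 9), 2))))) = Add(4916433, Mul(-1, Add(Rational(-18101, 2), Mul(Rational(1, 2), Pow(Pow(30, 2), 2)), Mul(-241, Pow(30, 2))))) = Add(4916433, Mul(-1, Add(Rational(-18101, 2), Mul(Rational(1, 2), Pow(900, 2)), Mul(-241, 900)))) = Add(4916433, Mul(-1, Add(Rational(-18101, 2), Mul(Rational(1, 2), 810000), -216900))) = Add(4916433, Mul(-1, Add(Rational(-18101, 2), 405000, -216900))) = Add(4916433, Mul(-1, Rational(358099, 2))) = Add(4916433, Rational(-358099, 2)) = Rational(9474767, 2)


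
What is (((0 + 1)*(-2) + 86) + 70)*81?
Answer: 12474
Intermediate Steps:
(((0 + 1)*(-2) + 86) + 70)*81 = ((1*(-2) + 86) + 70)*81 = ((-2 + 86) + 70)*81 = (84 + 70)*81 = 154*81 = 12474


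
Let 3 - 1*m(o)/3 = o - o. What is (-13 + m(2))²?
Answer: 16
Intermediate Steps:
m(o) = 9 (m(o) = 9 - 3*(o - o) = 9 - 3*0 = 9 + 0 = 9)
(-13 + m(2))² = (-13 + 9)² = (-4)² = 16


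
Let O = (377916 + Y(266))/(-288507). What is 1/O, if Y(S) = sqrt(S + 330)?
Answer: -27257852853/35705125615 + 288507*sqrt(149)/71410251230 ≈ -0.76337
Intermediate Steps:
Y(S) = sqrt(330 + S)
O = -125972/96169 - 2*sqrt(149)/288507 (O = (377916 + sqrt(330 + 266))/(-288507) = (377916 + sqrt(596))*(-1/288507) = (377916 + 2*sqrt(149))*(-1/288507) = -125972/96169 - 2*sqrt(149)/288507 ≈ -1.3100)
1/O = 1/(-125972/96169 - 2*sqrt(149)/288507)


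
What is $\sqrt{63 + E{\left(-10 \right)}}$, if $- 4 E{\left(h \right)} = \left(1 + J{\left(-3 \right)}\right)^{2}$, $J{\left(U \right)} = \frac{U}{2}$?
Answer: $\frac{\sqrt{1007}}{4} \approx 7.9333$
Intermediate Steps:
$J{\left(U \right)} = \frac{U}{2}$ ($J{\left(U \right)} = U \frac{1}{2} = \frac{U}{2}$)
$E{\left(h \right)} = - \frac{1}{16}$ ($E{\left(h \right)} = - \frac{\left(1 + \frac{1}{2} \left(-3\right)\right)^{2}}{4} = - \frac{\left(1 - \frac{3}{2}\right)^{2}}{4} = - \frac{\left(- \frac{1}{2}\right)^{2}}{4} = \left(- \frac{1}{4}\right) \frac{1}{4} = - \frac{1}{16}$)
$\sqrt{63 + E{\left(-10 \right)}} = \sqrt{63 - \frac{1}{16}} = \sqrt{\frac{1007}{16}} = \frac{\sqrt{1007}}{4}$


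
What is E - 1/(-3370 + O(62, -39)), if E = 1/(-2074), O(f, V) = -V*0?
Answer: -324/1747345 ≈ -0.00018542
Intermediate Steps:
O(f, V) = 0
E = -1/2074 ≈ -0.00048216
E - 1/(-3370 + O(62, -39)) = -1/2074 - 1/(-3370 + 0) = -1/2074 - 1/(-3370) = -1/2074 - 1*(-1/3370) = -1/2074 + 1/3370 = -324/1747345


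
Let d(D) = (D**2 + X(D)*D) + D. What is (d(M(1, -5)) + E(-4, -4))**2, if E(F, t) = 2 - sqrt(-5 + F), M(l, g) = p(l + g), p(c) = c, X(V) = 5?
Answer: 27 + 36*I ≈ 27.0 + 36.0*I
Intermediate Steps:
M(l, g) = g + l (M(l, g) = l + g = g + l)
d(D) = D**2 + 6*D (d(D) = (D**2 + 5*D) + D = D**2 + 6*D)
(d(M(1, -5)) + E(-4, -4))**2 = ((-5 + 1)*(6 + (-5 + 1)) + (2 - sqrt(-5 - 4)))**2 = (-4*(6 - 4) + (2 - sqrt(-9)))**2 = (-4*2 + (2 - 3*I))**2 = (-8 + (2 - 3*I))**2 = (-6 - 3*I)**2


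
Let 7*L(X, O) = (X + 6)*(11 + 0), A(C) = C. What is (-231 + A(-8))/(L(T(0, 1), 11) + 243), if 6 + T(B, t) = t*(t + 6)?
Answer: -239/254 ≈ -0.94094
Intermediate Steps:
T(B, t) = -6 + t*(6 + t) (T(B, t) = -6 + t*(t + 6) = -6 + t*(6 + t))
L(X, O) = 66/7 + 11*X/7 (L(X, O) = ((X + 6)*(11 + 0))/7 = ((6 + X)*11)/7 = (66 + 11*X)/7 = 66/7 + 11*X/7)
(-231 + A(-8))/(L(T(0, 1), 11) + 243) = (-231 - 8)/((66/7 + 11*(-6 + 1**2 + 6*1)/7) + 243) = -239/((66/7 + 11*(-6 + 1 + 6)/7) + 243) = -239/((66/7 + (11/7)*1) + 243) = -239/((66/7 + 11/7) + 243) = -239/(11 + 243) = -239/254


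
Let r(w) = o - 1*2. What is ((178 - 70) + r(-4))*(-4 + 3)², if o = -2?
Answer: 104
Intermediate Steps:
r(w) = -4 (r(w) = -2 - 1*2 = -2 - 2 = -4)
((178 - 70) + r(-4))*(-4 + 3)² = ((178 - 70) - 4)*(-4 + 3)² = (108 - 4)*(-1)² = 104*1 = 104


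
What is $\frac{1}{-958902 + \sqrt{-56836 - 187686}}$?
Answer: $- \frac{479451}{459746645063} - \frac{i \sqrt{244522}}{919493290126} \approx -1.0429 \cdot 10^{-6} - 5.3779 \cdot 10^{-10} i$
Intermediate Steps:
$\frac{1}{-958902 + \sqrt{-56836 - 187686}} = \frac{1}{-958902 + \sqrt{-244522}} = \frac{1}{-958902 + i \sqrt{244522}}$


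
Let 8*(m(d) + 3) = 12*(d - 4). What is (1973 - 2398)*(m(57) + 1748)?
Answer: -1550825/2 ≈ -7.7541e+5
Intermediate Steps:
m(d) = -9 + 3*d/2 (m(d) = -3 + (12*(d - 4))/8 = -3 + (12*(-4 + d))/8 = -3 + (-48 + 12*d)/8 = -3 + (-6 + 3*d/2) = -9 + 3*d/2)
(1973 - 2398)*(m(57) + 1748) = (1973 - 2398)*((-9 + (3/2)*57) + 1748) = -425*((-9 + 171/2) + 1748) = -425*(153/2 + 1748) = -425*3649/2 = -1550825/2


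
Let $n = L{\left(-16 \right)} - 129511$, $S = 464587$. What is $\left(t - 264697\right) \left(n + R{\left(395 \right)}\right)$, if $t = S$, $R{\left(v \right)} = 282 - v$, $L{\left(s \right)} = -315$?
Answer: $-25973506710$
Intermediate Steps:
$n = -129826$ ($n = -315 - 129511 = -129826$)
$t = 464587$
$\left(t - 264697\right) \left(n + R{\left(395 \right)}\right) = \left(464587 - 264697\right) \left(-129826 + \left(282 - 395\right)\right) = 199890 \left(-129826 + \left(282 - 395\right)\right) = 199890 \left(-129826 - 113\right) = 199890 \left(-129939\right) = -25973506710$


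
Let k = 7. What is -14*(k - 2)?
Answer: -70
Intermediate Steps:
-14*(k - 2) = -14*(7 - 2) = -14*5 = -70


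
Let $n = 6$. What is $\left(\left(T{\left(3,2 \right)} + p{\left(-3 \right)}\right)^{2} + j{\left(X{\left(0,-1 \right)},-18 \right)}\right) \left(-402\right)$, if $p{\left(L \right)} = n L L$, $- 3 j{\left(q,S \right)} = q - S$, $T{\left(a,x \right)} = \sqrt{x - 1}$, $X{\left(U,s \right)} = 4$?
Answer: $-1213102$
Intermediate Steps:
$T{\left(a,x \right)} = \sqrt{-1 + x}$
$j{\left(q,S \right)} = - \frac{q}{3} + \frac{S}{3}$ ($j{\left(q,S \right)} = - \frac{q - S}{3} = - \frac{q}{3} + \frac{S}{3}$)
$p{\left(L \right)} = 6 L^{2}$ ($p{\left(L \right)} = 6 L L = 6 L^{2}$)
$\left(\left(T{\left(3,2 \right)} + p{\left(-3 \right)}\right)^{2} + j{\left(X{\left(0,-1 \right)},-18 \right)}\right) \left(-402\right) = \left(\left(\sqrt{-1 + 2} + 6 \left(-3\right)^{2}\right)^{2} + \left(\left(- \frac{1}{3}\right) 4 + \frac{1}{3} \left(-18\right)\right)\right) \left(-402\right) = \left(\left(\sqrt{1} + 6 \cdot 9\right)^{2} - \frac{22}{3}\right) \left(-402\right) = \left(\left(1 + 54\right)^{2} - \frac{22}{3}\right) \left(-402\right) = \left(55^{2} - \frac{22}{3}\right) \left(-402\right) = \left(3025 - \frac{22}{3}\right) \left(-402\right) = \frac{9053}{3} \left(-402\right) = -1213102$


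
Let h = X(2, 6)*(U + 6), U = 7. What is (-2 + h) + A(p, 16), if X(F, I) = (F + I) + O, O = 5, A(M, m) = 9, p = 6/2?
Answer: 176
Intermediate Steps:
p = 3 (p = 6*(1/2) = 3)
X(F, I) = 5 + F + I (X(F, I) = (F + I) + 5 = 5 + F + I)
h = 169 (h = (5 + 2 + 6)*(7 + 6) = 13*13 = 169)
(-2 + h) + A(p, 16) = (-2 + 169) + 9 = 167 + 9 = 176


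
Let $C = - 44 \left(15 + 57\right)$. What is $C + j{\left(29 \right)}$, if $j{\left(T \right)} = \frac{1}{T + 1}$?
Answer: $- \frac{95039}{30} \approx -3168.0$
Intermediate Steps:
$C = -3168$ ($C = \left(-44\right) 72 = -3168$)
$j{\left(T \right)} = \frac{1}{1 + T}$
$C + j{\left(29 \right)} = -3168 + \frac{1}{1 + 29} = -3168 + \frac{1}{30} = - \frac{95039}{30}$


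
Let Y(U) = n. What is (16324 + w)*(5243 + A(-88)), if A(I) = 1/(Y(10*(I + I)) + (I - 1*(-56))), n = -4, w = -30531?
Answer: -2681528629/36 ≈ -7.4487e+7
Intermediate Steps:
Y(U) = -4
A(I) = 1/(52 + I) (A(I) = 1/(-4 + (I - 1*(-56))) = 1/(-4 + (I + 56)) = 1/(-4 + (56 + I)) = 1/(52 + I))
(16324 + w)*(5243 + A(-88)) = (16324 - 30531)*(5243 + 1/(52 - 88)) = -14207*(5243 + 1/(-36)) = -14207*(5243 - 1/36) = -14207*188747/36 = -2681528629/36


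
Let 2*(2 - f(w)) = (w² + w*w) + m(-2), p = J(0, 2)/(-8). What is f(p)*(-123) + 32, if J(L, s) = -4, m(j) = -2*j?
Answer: 251/4 ≈ 62.750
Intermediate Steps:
p = ½ (p = -4/(-8) = -4*(-⅛) = ½ ≈ 0.50000)
f(w) = -w² (f(w) = 2 - ((w² + w*w) - 2*(-2))/2 = 2 - ((w² + w²) + 4)/2 = 2 - (2*w² + 4)/2 = 2 - (4 + 2*w²)/2 = 2 + (-2 - w²) = -w²)
f(p)*(-123) + 32 = -(½)²*(-123) + 32 = -1*¼*(-123) + 32 = -¼*(-123) + 32 = 123/4 + 32 = 251/4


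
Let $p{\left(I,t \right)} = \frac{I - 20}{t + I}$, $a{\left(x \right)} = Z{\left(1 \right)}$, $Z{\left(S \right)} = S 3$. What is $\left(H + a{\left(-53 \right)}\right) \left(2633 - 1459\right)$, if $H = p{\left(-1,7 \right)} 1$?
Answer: $-587$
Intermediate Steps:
$Z{\left(S \right)} = 3 S$
$a{\left(x \right)} = 3$ ($a{\left(x \right)} = 3 \cdot 1 = 3$)
$p{\left(I,t \right)} = \frac{-20 + I}{I + t}$
$H = - \frac{7}{2}$ ($H = \frac{-20 - 1}{-1 + 7} \cdot 1 = \frac{1}{6} \left(-21\right) 1 = \left(- \frac{7}{2}\right) 1 = - \frac{7}{2} \approx -3.5$)
$\left(H + a{\left(-53 \right)}\right) \left(2633 - 1459\right) = \left(- \frac{7}{2} + 3\right) \left(2633 - 1459\right) = \left(- \frac{1}{2}\right) 1174 = -587$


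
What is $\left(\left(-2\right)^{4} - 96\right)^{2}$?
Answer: $6400$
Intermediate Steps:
$\left(\left(-2\right)^{4} - 96\right)^{2} = \left(16 - 96\right)^{2} = \left(-80\right)^{2} = 6400$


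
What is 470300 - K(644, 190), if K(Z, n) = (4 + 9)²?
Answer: 470131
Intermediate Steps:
K(Z, n) = 169 (K(Z, n) = 13² = 169)
470300 - K(644, 190) = 470300 - 1*169 = 470300 - 169 = 470131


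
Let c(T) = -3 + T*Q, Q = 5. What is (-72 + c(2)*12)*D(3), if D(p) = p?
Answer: 36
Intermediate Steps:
c(T) = -3 + 5*T (c(T) = -3 + T*5 = -3 + 5*T)
(-72 + c(2)*12)*D(3) = (-72 + (-3 + 5*2)*12)*3 = (-72 + (-3 + 10)*12)*3 = (-72 + 7*12)*3 = (-72 + 84)*3 = 12*3 = 36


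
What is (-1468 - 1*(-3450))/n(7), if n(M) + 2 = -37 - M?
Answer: -991/23 ≈ -43.087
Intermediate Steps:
n(M) = -39 - M (n(M) = -2 + (-37 - M) = -39 - M)
(-1468 - 1*(-3450))/n(7) = (-1468 - 1*(-3450))/(-39 - 1*7) = (-1468 + 3450)/(-39 - 7) = 1982/(-46) = 1982*(-1/46) = -991/23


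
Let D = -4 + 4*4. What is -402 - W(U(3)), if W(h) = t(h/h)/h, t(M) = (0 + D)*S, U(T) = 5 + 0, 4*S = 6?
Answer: -2028/5 ≈ -405.60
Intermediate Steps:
S = 3/2 (S = (¼)*6 = 3/2 ≈ 1.5000)
D = 12 (D = -4 + 16 = 12)
U(T) = 5
t(M) = 18 (t(M) = (0 + 12)*(3/2) = 12*(3/2) = 18)
W(h) = 18/h
-402 - W(U(3)) = -402 - 18/5 = -2028/5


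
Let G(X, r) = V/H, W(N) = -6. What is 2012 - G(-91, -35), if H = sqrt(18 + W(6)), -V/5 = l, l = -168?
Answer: 2012 - 140*sqrt(3) ≈ 1769.5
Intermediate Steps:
V = 840 (V = -5*(-168) = 840)
H = 2*sqrt(3) (H = sqrt(18 - 6) = sqrt(12) = 2*sqrt(3) ≈ 3.4641)
G(X, r) = 140*sqrt(3) (G(X, r) = 840/((2*sqrt(3))) = 840*(sqrt(3)/6) = 140*sqrt(3))
2012 - G(-91, -35) = 2012 - 140*sqrt(3)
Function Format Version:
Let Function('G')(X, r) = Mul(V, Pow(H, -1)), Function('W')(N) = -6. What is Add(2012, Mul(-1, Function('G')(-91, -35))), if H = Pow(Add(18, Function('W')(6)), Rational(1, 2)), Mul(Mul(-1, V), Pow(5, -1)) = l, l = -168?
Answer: Add(2012, Mul(-140, Pow(3, Rational(1, 2)))) ≈ 1769.5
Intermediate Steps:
V = 840 (V = Mul(-5, -168) = 840)
H = Mul(2, Pow(3, Rational(1, 2))) (H = Pow(Add(18, -6), Rational(1, 2)) = Pow(12, Rational(1, 2)) = Mul(2, Pow(3, Rational(1, 2))) ≈ 3.4641)
Function('G')(X, r) = Mul(140, Pow(3, Rational(1, 2))) (Function('G')(X, r) = Mul(840, Pow(Mul(2, Pow(3, Rational(1, 2))), -1)) = Mul(840, Mul(Rational(1, 6), Pow(3, Rational(1, 2)))) = Mul(140, Pow(3, Rational(1, 2))))
Add(2012, Mul(-1, Function('G')(-91, -35))) = Add(2012, Mul(-1, Mul(140, Pow(3, Rational(1, 2))))) = Add(2012, Mul(-140, Pow(3, Rational(1, 2))))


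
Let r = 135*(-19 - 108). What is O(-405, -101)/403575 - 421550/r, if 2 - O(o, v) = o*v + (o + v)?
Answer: 11295628979/461286225 ≈ 24.487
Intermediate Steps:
O(o, v) = 2 - o - v - o*v (O(o, v) = 2 - (o*v + (o + v)) = 2 - (o + v + o*v) = 2 + (-o - v - o*v) = 2 - o - v - o*v)
r = -17145 (r = 135*(-127) = -17145)
O(-405, -101)/403575 - 421550/r = (2 - 1*(-405) - 1*(-101) - 1*(-405)*(-101))/403575 - 421550/(-17145) = (2 + 405 + 101 - 40905)*(1/403575) - 421550*(-1/17145) = -40397*1/403575 + 84310/3429 = -40397/403575 + 84310/3429 = 11295628979/461286225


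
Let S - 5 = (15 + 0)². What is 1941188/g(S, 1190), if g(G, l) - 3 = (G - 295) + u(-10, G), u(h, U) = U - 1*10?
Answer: 12286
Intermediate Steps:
u(h, U) = -10 + U (u(h, U) = U - 10 = -10 + U)
S = 230 (S = 5 + (15 + 0)² = 5 + 15² = 5 + 225 = 230)
g(G, l) = -302 + 2*G (g(G, l) = 3 + ((G - 295) + (-10 + G)) = 3 + ((-295 + G) + (-10 + G)) = 3 + (-305 + 2*G) = -302 + 2*G)
1941188/g(S, 1190) = 1941188/(-302 + 2*230) = 1941188/(-302 + 460) = 1941188/158 = 1941188*(1/158) = 12286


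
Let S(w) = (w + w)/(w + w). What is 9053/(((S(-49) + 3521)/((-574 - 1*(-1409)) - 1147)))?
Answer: -470756/587 ≈ -801.97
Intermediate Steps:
S(w) = 1 (S(w) = (2*w)/((2*w)) = (2*w)*(1/(2*w)) = 1)
9053/(((S(-49) + 3521)/((-574 - 1*(-1409)) - 1147))) = 9053/(((1 + 3521)/((-574 - 1*(-1409)) - 1147))) = 9053/((3522/((-574 + 1409) - 1147))) = 9053/((3522/(835 - 1147))) = 9053/((3522/(-312))) = 9053/((3522*(-1/312))) = 9053/(-587/52) = 9053*(-52/587) = -470756/587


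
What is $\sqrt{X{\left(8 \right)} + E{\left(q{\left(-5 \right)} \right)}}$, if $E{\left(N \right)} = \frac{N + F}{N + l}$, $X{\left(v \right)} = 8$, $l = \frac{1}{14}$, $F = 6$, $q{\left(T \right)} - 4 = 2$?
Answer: $\frac{4 \sqrt{4505}}{85} \approx 3.1586$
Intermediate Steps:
$q{\left(T \right)} = 6$ ($q{\left(T \right)} = 4 + 2 = 6$)
$l = \frac{1}{14} \approx 0.071429$
$E{\left(N \right)} = \frac{6 + N}{\frac{1}{14} + N}$ ($E{\left(N \right)} = \frac{N + 6}{N + \frac{1}{14}} = \frac{6 + N}{\frac{1}{14} + N}$)
$\sqrt{X{\left(8 \right)} + E{\left(q{\left(-5 \right)} \right)}} = \sqrt{8 + \frac{14 \left(6 + 6\right)}{1 + 14 \cdot 6}} = \sqrt{8 + 14 \frac{1}{1 + 84} \cdot 12} = \sqrt{8 + 14 \cdot \frac{1}{85} \cdot 12} = \sqrt{8 + \frac{168}{85}} = \sqrt{\frac{848}{85}} = \frac{4 \sqrt{4505}}{85}$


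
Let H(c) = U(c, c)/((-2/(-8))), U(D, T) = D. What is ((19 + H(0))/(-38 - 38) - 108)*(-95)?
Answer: 41135/4 ≈ 10284.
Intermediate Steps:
H(c) = 4*c (H(c) = c/((-2/(-8))) = c/((-2*(-⅛))) = c/(¼) = c*4 = 4*c)
((19 + H(0))/(-38 - 38) - 108)*(-95) = ((19 + 4*0)/(-38 - 38) - 108)*(-95) = ((19 + 0)/(-76) - 108)*(-95) = (19*(-1/76) - 108)*(-95) = (-¼ - 108)*(-95) = -433/4*(-95) = 41135/4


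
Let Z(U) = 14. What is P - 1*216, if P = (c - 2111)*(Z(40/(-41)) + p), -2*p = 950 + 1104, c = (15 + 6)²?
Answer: 1691494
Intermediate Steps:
c = 441 (c = 21² = 441)
p = -1027 (p = -(950 + 1104)/2 = -½*2054 = -1027)
P = 1691710 (P = (441 - 2111)*(14 - 1027) = -1670*(-1013) = 1691710)
P - 1*216 = 1691710 - 1*216 = 1691710 - 216 = 1691494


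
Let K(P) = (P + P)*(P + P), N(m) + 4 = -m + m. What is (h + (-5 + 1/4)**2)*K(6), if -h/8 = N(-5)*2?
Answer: 12465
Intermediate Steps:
N(m) = -4 (N(m) = -4 + (-m + m) = -4 + 0 = -4)
h = 64 (h = -(-32)*2 = -8*(-8) = 64)
K(P) = 4*P**2 (K(P) = (2*P)*(2*P) = 4*P**2)
(h + (-5 + 1/4)**2)*K(6) = (64 + (-5 + 1/4)**2)*(4*6**2) = (64 + (-5 + 1/4)**2)*(4*36) = (64 + (-19/4)**2)*144 = (64 + 361/16)*144 = (1385/16)*144 = 12465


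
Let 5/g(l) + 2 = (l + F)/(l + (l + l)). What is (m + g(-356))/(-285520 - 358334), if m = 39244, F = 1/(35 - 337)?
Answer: -10547176358/173054756193 ≈ -0.060947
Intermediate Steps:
F = -1/302 (F = 1/(-302) = -1/302 ≈ -0.0033113)
g(l) = 5/(-2 + (-1/302 + l)/(3*l)) (g(l) = 5/(-2 + (l - 1/302)/(l + (l + l))) = 5/(-2 + (-1/302 + l)/(l + 2*l)) = 5/(-2 + (-1/302 + l)/((3*l))) = 5/(-2 + (-1/302 + l)*(1/(3*l))) = 5/(-2 + (-1/302 + l)/(3*l)))
(m + g(-356))/(-285520 - 358334) = (39244 - 4530*(-356)/(1 + 1510*(-356)))/(-285520 - 358334) = (39244 - 4530*(-356)/(1 - 537560))/(-643854) = (39244 - 4530*(-356)/(-537559))*(-1/643854) = (39244 - 4530*(-356)*(-1/537559))*(-1/643854) = (39244 - 1612680/537559)*(-1/643854) = (21094352716/537559)*(-1/643854) = -10547176358/173054756193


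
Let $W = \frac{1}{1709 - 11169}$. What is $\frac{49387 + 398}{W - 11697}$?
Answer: $- \frac{470966100}{110653621} \approx -4.2562$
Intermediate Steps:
$W = - \frac{1}{9460}$ ($W = \frac{1}{1709 - 11169} = \frac{1}{-9460} = - \frac{1}{9460} \approx -0.00010571$)
$\frac{49387 + 398}{W - 11697} = \frac{49387 + 398}{- \frac{1}{9460} - 11697} = \frac{49785}{- \frac{110653621}{9460}} = 49785 \left(- \frac{9460}{110653621}\right) = - \frac{470966100}{110653621}$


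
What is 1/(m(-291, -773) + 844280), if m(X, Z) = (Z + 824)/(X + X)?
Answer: 194/163790303 ≈ 1.1844e-6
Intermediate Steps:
m(X, Z) = (824 + Z)/(2*X) (m(X, Z) = (824 + Z)/((2*X)) = (824 + Z)*(1/(2*X)) = (824 + Z)/(2*X))
1/(m(-291, -773) + 844280) = 1/((½)*(824 - 773)/(-291) + 844280) = 1/((½)*(-1/291)*51 + 844280) = 1/(-17/194 + 844280) = 1/(163790303/194) = 194/163790303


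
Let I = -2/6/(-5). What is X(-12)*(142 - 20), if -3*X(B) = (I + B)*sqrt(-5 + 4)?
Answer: 21838*I/45 ≈ 485.29*I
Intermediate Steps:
I = 1/15 (I = -2*1/6*(-1/5) = -1/3*(-1/5) = 1/15 ≈ 0.066667)
X(B) = -I*(1/15 + B)/3 (X(B) = -(1/15 + B)*sqrt(-5 + 4)/3 = -(1/15 + B)*sqrt(-1)/3 = -(1/15 + B)*I/3 = -I*(1/15 + B)/3)
X(-12)*(142 - 20) = (I*(-1 - 15*(-12))/45)*(142 - 20) = (I*(-1 + 180)/45)*122 = ((1/45)*I*179)*122 = (179*I/45)*122 = 21838*I/45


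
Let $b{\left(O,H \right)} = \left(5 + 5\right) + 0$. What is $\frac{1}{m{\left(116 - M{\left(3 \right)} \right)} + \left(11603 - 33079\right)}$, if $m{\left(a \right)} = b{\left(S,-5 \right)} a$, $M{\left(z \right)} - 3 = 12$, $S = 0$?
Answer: $- \frac{1}{20466} \approx -4.8862 \cdot 10^{-5}$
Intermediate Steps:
$b{\left(O,H \right)} = 10$ ($b{\left(O,H \right)} = 10 + 0 = 10$)
$M{\left(z \right)} = 15$ ($M{\left(z \right)} = 3 + 12 = 15$)
$m{\left(a \right)} = 10 a$
$\frac{1}{m{\left(116 - M{\left(3 \right)} \right)} + \left(11603 - 33079\right)} = \frac{1}{10 \left(116 - 15\right) + \left(11603 - 33079\right)} = \frac{1}{10 \cdot 101 - 21476} = \frac{1}{1010 - 21476} = \frac{1}{-20466} = - \frac{1}{20466}$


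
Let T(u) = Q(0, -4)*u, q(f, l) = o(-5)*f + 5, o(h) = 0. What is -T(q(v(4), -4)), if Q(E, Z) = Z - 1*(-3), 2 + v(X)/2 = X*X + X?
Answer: 5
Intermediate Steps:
v(X) = -4 + 2*X + 2*X² (v(X) = -4 + 2*(X*X + X) = -4 + 2*(X² + X) = -4 + 2*(X + X²) = -4 + (2*X + 2*X²) = -4 + 2*X + 2*X²)
Q(E, Z) = 3 + Z (Q(E, Z) = Z + 3 = 3 + Z)
q(f, l) = 5 (q(f, l) = 0*f + 5 = 0 + 5 = 5)
T(u) = -u (T(u) = (3 - 4)*u = -u)
-T(q(v(4), -4)) = -(-1)*5 = -1*(-5) = 5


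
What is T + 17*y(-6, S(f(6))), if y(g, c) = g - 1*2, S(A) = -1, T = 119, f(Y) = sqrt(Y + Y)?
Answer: -17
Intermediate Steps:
f(Y) = sqrt(2)*sqrt(Y) (f(Y) = sqrt(2*Y) = sqrt(2)*sqrt(Y))
y(g, c) = -2 + g (y(g, c) = g - 2 = -2 + g)
T + 17*y(-6, S(f(6))) = 119 + 17*(-2 - 6) = 119 + 17*(-8) = 119 - 136 = -17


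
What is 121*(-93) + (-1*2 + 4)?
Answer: -11251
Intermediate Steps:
121*(-93) + (-1*2 + 4) = -11253 + (-2 + 4) = -11253 + 2 = -11251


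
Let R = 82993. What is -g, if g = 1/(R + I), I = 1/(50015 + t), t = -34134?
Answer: -15881/1318011834 ≈ -1.2049e-5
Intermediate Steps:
I = 1/15881 (I = 1/(50015 - 34134) = 1/15881 ≈ 6.2968e-5)
g = 15881/1318011834 (g = 1/(82993 + 1/15881) = 1/(1318011834/15881) = 15881/1318011834 ≈ 1.2049e-5)
-g = -1*15881/1318011834 = -15881/1318011834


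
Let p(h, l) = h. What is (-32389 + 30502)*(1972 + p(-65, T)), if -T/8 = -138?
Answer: -3598509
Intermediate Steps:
T = 1104 (T = -8*(-138) = 1104)
(-32389 + 30502)*(1972 + p(-65, T)) = (-32389 + 30502)*(1972 - 65) = -1887*1907 = -3598509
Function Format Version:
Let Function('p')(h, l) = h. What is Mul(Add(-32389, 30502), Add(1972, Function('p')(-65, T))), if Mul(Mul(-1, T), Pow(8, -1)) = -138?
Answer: -3598509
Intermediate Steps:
T = 1104 (T = Mul(-8, -138) = 1104)
Mul(Add(-32389, 30502), Add(1972, Function('p')(-65, T))) = Mul(Add(-32389, 30502), Add(1972, -65)) = Mul(-1887, 1907) = -3598509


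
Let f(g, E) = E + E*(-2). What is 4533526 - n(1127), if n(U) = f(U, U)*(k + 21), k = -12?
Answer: 4543669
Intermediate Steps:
f(g, E) = -E (f(g, E) = E - 2*E = -E)
n(U) = -9*U (n(U) = (-U)*(-12 + 21) = -U*9 = -9*U)
4533526 - n(1127) = 4533526 - (-9)*1127 = 4533526 - 1*(-10143) = 4533526 + 10143 = 4543669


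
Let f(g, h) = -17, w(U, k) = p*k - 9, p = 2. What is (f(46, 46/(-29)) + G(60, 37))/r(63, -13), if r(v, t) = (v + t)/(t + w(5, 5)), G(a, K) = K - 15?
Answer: -6/5 ≈ -1.2000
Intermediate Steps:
w(U, k) = -9 + 2*k (w(U, k) = 2*k - 9 = -9 + 2*k)
G(a, K) = -15 + K
r(v, t) = (t + v)/(1 + t) (r(v, t) = (v + t)/(t + (-9 + 2*5)) = (t + v)/(t + (-9 + 10)) = (t + v)/(t + 1) = (t + v)/(1 + t))
(f(46, 46/(-29)) + G(60, 37))/r(63, -13) = (-17 + (-15 + 37))/(((-13 + 63)/(1 - 13))) = (-17 + 22)/((50/(-12))) = 5/((-1/12*50)) = 5/(-25/6) = 5*(-6/25) = -6/5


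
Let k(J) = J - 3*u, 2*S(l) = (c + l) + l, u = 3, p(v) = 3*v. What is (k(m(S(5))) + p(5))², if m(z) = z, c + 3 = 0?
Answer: 361/4 ≈ 90.250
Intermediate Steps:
c = -3 (c = -3 + 0 = -3)
S(l) = -3/2 + l (S(l) = ((-3 + l) + l)/2 = (-3 + 2*l)/2 = -3/2 + l)
k(J) = -9 + J (k(J) = J - 3*3 = J - 9 = -9 + J)
(k(m(S(5))) + p(5))² = ((-9 + (-3/2 + 5)) + 3*5)² = ((-9 + 7/2) + 15)² = (-11/2 + 15)² = (19/2)² = 361/4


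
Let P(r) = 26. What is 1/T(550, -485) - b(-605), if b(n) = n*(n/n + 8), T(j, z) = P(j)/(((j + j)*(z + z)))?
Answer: -462715/13 ≈ -35593.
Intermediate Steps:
T(j, z) = 13/(2*j*z) (T(j, z) = 26/(((j + j)*(z + z))) = 26/(((2*j)*(2*z))) = 26/((4*j*z)) = 26*(1/(4*j*z)) = 13/(2*j*z))
b(n) = 9*n (b(n) = n*(1 + 8) = n*9 = 9*n)
1/T(550, -485) - b(-605) = 1/((13/2)/(550*(-485))) - 9*(-605) = 1/((13/2)*(1/550)*(-1/485)) - 1*(-5445) = 1/(-13/533500) + 5445 = -533500/13 + 5445 = -462715/13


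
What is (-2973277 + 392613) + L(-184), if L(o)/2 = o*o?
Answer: -2512952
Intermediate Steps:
L(o) = 2*o**2 (L(o) = 2*(o*o) = 2*o**2)
(-2973277 + 392613) + L(-184) = (-2973277 + 392613) + 2*(-184)**2 = -2580664 + 2*33856 = -2580664 + 67712 = -2512952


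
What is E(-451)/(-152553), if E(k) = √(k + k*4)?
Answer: -I*√2255/152553 ≈ -0.00031128*I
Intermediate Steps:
E(k) = √5*√k (E(k) = √(k + 4*k) = √(5*k) = √5*√k)
E(-451)/(-152553) = (√5*√(-451))/(-152553) = (√5*(I*√451))*(-1/152553) = (I*√2255)*(-1/152553) = -I*√2255/152553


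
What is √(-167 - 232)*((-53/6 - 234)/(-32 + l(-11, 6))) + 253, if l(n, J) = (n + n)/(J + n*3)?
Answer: 253 + 13113*I*√399/1684 ≈ 253.0 + 155.54*I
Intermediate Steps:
l(n, J) = 2*n/(J + 3*n) (l(n, J) = (2*n)/(J + 3*n) = 2*n/(J + 3*n))
√(-167 - 232)*((-53/6 - 234)/(-32 + l(-11, 6))) + 253 = √(-167 - 232)*((-53/6 - 234)/(-32 + 2*(-11)/(6 + 3*(-11)))) + 253 = √(-399)*((-53*⅙ - 234)/(-32 + 2*(-11)/(6 - 33))) + 253 = (I*√399)*((-53/6 - 234)/(-32 + 2*(-11)/(-27))) + 253 = (I*√399)*(-1457/(6*(-32 + 2*(-11)*(-1/27)))) + 253 = (I*√399)*(-1457/(6*(-32 + 22/27))) + 253 = (I*√399)*(-1457/(6*(-842/27))) + 253 = (I*√399)*(-1457/6*(-27/842)) + 253 = (I*√399)*(13113/1684) + 253 = 13113*I*√399/1684 + 253 = 253 + 13113*I*√399/1684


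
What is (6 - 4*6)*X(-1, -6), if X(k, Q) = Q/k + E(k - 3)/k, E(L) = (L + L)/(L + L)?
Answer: -90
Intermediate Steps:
E(L) = 1 (E(L) = (2*L)/((2*L)) = (2*L)*(1/(2*L)) = 1)
X(k, Q) = 1/k + Q/k (X(k, Q) = Q/k + 1/k = 1/k + Q/k)
(6 - 4*6)*X(-1, -6) = (6 - 4*6)*((1 - 6)/(-1)) = (6 - 24)*(-1*(-5)) = -18*5 = -90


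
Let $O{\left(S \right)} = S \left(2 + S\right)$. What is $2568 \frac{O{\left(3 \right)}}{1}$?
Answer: $38520$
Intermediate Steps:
$2568 \frac{O{\left(3 \right)}}{1} = 2568 \frac{3 \left(2 + 3\right)}{1} = 2568 \cdot 3 \cdot 5 \cdot 1 = 2568 \cdot 15 \cdot 1 = 2568 \cdot 15 = 38520$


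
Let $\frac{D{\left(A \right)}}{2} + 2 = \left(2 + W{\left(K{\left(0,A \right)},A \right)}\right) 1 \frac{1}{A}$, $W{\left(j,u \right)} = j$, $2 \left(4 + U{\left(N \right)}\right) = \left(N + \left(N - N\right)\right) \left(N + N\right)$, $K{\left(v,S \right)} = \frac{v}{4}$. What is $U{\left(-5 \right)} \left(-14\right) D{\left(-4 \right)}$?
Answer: $1470$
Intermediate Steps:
$K{\left(v,S \right)} = \frac{v}{4}$ ($K{\left(v,S \right)} = v \frac{1}{4} = \frac{v}{4}$)
$U{\left(N \right)} = -4 + N^{2}$ ($U{\left(N \right)} = -4 + \frac{\left(N + \left(N - N\right)\right) \left(N + N\right)}{2} = -4 + \frac{\left(N + 0\right) 2 N}{2} = -4 + \frac{N 2 N}{2} = -4 + \frac{2 N^{2}}{2} = -4 + N^{2}$)
$D{\left(A \right)} = -4 + \frac{4}{A}$ ($D{\left(A \right)} = -4 + 2 \left(2 + \frac{1}{4} \cdot 0\right) 1 \frac{1}{A} = -4 + 2 \frac{2 + 0}{A} = -4 + 2 \frac{2}{A} = -4 + \frac{4}{A}$)
$U{\left(-5 \right)} \left(-14\right) D{\left(-4 \right)} = \left(-4 + \left(-5\right)^{2}\right) \left(-14\right) \left(-4 + \frac{4}{-4}\right) = \left(-4 + 25\right) \left(-14\right) \left(-4 + 4 \left(- \frac{1}{4}\right)\right) = 21 \left(-14\right) \left(-4 - 1\right) = \left(-294\right) \left(-5\right) = 1470$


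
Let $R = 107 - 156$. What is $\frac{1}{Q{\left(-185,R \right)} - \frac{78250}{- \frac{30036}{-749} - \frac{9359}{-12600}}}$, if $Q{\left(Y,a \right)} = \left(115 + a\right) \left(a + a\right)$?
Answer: $- \frac{55066213}{461664915684} \approx -0.00011928$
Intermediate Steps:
$R = -49$ ($R = 107 - 156 = -49$)
$Q{\left(Y,a \right)} = 2 a \left(115 + a\right)$ ($Q{\left(Y,a \right)} = \left(115 + a\right) 2 a = 2 a \left(115 + a\right)$)
$\frac{1}{Q{\left(-185,R \right)} - \frac{78250}{- \frac{30036}{-749} - \frac{9359}{-12600}}} = \frac{1}{2 \left(-49\right) \left(115 - 49\right) - \frac{78250}{- \frac{30036}{-749} - \frac{9359}{-12600}}} = \frac{1}{2 \left(-49\right) 66 - \frac{78250}{\left(-30036\right) \left(- \frac{1}{749}\right) - - \frac{1337}{1800}}} = \frac{1}{-6468 - \frac{78250}{\frac{30036}{749} + \frac{1337}{1800}}} = \frac{1}{-6468 - \frac{78250}{\frac{55066213}{1348200}}} = \frac{1}{-6468 - \frac{105496650000}{55066213}} = \frac{1}{- \frac{461664915684}{55066213}} = - \frac{55066213}{461664915684}$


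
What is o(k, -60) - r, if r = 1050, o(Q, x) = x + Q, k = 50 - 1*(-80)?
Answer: -980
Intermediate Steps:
k = 130 (k = 50 + 80 = 130)
o(Q, x) = Q + x
o(k, -60) - r = (130 - 60) - 1*1050 = 70 - 1050 = -980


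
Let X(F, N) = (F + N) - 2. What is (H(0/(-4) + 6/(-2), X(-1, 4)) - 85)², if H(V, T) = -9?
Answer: 8836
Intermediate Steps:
X(F, N) = -2 + F + N
(H(0/(-4) + 6/(-2), X(-1, 4)) - 85)² = (-9 - 85)² = (-94)² = 8836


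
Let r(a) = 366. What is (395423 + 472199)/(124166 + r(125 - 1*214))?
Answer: 433811/62266 ≈ 6.9671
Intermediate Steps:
(395423 + 472199)/(124166 + r(125 - 1*214)) = (395423 + 472199)/(124166 + 366) = 867622/124532 = 867622*(1/124532) = 433811/62266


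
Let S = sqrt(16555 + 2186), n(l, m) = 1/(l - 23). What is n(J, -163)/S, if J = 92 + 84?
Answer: sqrt(18741)/2867373 ≈ 4.7743e-5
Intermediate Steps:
J = 176
n(l, m) = 1/(-23 + l)
S = sqrt(18741) ≈ 136.90
n(J, -163)/S = 1/((-23 + 176)*(sqrt(18741))) = (sqrt(18741)/18741)/153 = sqrt(18741)/2867373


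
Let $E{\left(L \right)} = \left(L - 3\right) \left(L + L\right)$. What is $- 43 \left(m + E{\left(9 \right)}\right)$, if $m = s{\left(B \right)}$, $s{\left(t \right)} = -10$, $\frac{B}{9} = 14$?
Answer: $-4214$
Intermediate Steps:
$B = 126$ ($B = 9 \cdot 14 = 126$)
$E{\left(L \right)} = 2 L \left(-3 + L\right)$ ($E{\left(L \right)} = \left(-3 + L\right) 2 L = 2 L \left(-3 + L\right)$)
$m = -10$
$- 43 \left(m + E{\left(9 \right)}\right) = - 43 \left(-10 + 2 \cdot 9 \left(-3 + 9\right)\right) = - 43 \left(-10 + 2 \cdot 9 \cdot 6\right) = - 43 \left(-10 + 108\right) = \left(-43\right) 98 = -4214$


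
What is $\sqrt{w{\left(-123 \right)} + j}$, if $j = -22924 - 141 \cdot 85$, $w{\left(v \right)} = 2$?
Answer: $i \sqrt{34907} \approx 186.83 i$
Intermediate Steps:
$j = -34909$ ($j = -22924 - 11985 = -34909$)
$\sqrt{w{\left(-123 \right)} + j} = \sqrt{2 - 34909} = \sqrt{-34907} = i \sqrt{34907}$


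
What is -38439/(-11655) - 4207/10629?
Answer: 39948394/13764555 ≈ 2.9023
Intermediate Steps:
-38439/(-11655) - 4207/10629 = -38439*(-1/11655) - 4207*1/10629 = 4271/1295 - 4207/10629 = 39948394/13764555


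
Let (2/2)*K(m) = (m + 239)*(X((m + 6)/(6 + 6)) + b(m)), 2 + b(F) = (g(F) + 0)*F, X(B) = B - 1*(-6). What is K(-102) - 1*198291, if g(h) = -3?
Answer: -156917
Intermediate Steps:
X(B) = 6 + B (X(B) = B + 6 = 6 + B)
b(F) = -2 - 3*F (b(F) = -2 + (-3 + 0)*F = -2 - 3*F)
K(m) = (239 + m)*(9/2 - 35*m/12) (K(m) = (m + 239)*((6 + (m + 6)/(6 + 6)) + (-2 - 3*m)) = (239 + m)*((6 + (6 + m)/12) + (-2 - 3*m)) = (239 + m)*((6 + (6 + m)*(1/12)) + (-2 - 3*m)) = (239 + m)*((6 + (½ + m/12)) + (-2 - 3*m)) = (239 + m)*((13/2 + m/12) + (-2 - 3*m)) = (239 + m)*(9/2 - 35*m/12))
K(-102) - 1*198291 = (2151/2 - 8311/12*(-102) - 35/12*(-102)²) - 1*198291 = (2151/2 + 141287/2 - 35/12*10404) - 198291 = (2151/2 + 141287/2 - 30345) - 198291 = 41374 - 198291 = -156917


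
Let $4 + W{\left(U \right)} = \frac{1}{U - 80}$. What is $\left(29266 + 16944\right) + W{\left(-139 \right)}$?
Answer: $\frac{10119113}{219} \approx 46206.0$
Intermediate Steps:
$W{\left(U \right)} = -4 + \frac{1}{-80 + U}$ ($W{\left(U \right)} = -4 + \frac{1}{U - 80} = -4 + \frac{1}{-80 + U}$)
$\left(29266 + 16944\right) + W{\left(-139 \right)} = \left(29266 + 16944\right) + \frac{321 - -556}{-80 - 139} = 46210 + \frac{321 + 556}{-219} = 46210 - \frac{877}{219} = \frac{10119113}{219}$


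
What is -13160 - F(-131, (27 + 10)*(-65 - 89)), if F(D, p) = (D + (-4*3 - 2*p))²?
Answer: -126643169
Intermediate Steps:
F(D, p) = (-12 + D - 2*p)² (F(D, p) = (D + (-12 - 2*p))² = (-12 + D - 2*p)²)
-13160 - F(-131, (27 + 10)*(-65 - 89)) = -13160 - (12 - 1*(-131) + 2*((27 + 10)*(-65 - 89)))² = -13160 - (12 + 131 + 2*(37*(-154)))² = -13160 - (12 + 131 + 2*(-5698))² = -13160 - (12 + 131 - 11396)² = -13160 - 1*(-11253)² = -13160 - 1*126630009 = -13160 - 126630009 = -126643169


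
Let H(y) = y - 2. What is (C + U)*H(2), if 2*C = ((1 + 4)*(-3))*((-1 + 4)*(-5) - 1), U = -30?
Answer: 0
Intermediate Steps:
H(y) = -2 + y
C = 120 (C = (((1 + 4)*(-3))*((-1 + 4)*(-5) - 1))/2 = ((5*(-3))*(3*(-5) - 1))/2 = (-15*(-15 - 1))/2 = (-15*(-16))/2 = (1/2)*240 = 120)
(C + U)*H(2) = (120 - 30)*(-2 + 2) = 90*0 = 0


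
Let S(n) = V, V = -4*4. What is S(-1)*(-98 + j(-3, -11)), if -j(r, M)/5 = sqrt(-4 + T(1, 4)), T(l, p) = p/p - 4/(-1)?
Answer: 1648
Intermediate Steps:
T(l, p) = 5 (T(l, p) = 1 - 4*(-1) = 1 + 4 = 5)
V = -16
S(n) = -16
j(r, M) = -5 (j(r, M) = -5*sqrt(-4 + 5) = -5*sqrt(1) = -5*1 = -5)
S(-1)*(-98 + j(-3, -11)) = -16*(-98 - 5) = -16*(-103) = 1648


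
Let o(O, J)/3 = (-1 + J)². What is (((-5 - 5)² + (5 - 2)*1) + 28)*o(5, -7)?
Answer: 25152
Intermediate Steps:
o(O, J) = 3*(-1 + J)²
(((-5 - 5)² + (5 - 2)*1) + 28)*o(5, -7) = (((-5 - 5)² + (5 - 2)*1) + 28)*(3*(-1 - 7)²) = (((-10)² + 3*1) + 28)*(3*(-8)²) = ((100 + 3) + 28)*(3*64) = (103 + 28)*192 = 131*192 = 25152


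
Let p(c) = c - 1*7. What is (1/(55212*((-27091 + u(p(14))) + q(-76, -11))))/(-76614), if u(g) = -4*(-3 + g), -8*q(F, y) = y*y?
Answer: 1/114726918772017 ≈ 8.7163e-15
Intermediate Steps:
q(F, y) = -y**2/8 (q(F, y) = -y*y/8 = -y**2/8)
p(c) = -7 + c (p(c) = c - 7 = -7 + c)
u(g) = 12 - 4*g
(1/(55212*((-27091 + u(p(14))) + q(-76, -11))))/(-76614) = (1/(55212*((-27091 + (12 - 4*(-7 + 14))) - 1/8*(-11)**2)))/(-76614) = (1/(55212*((-27091 + (12 - 4*7)) - 1/8*121)))*(-1/76614) = (1/(55212*((-27091 + (12 - 28)) - 121/8)))*(-1/76614) = (1/(55212*((-27091 - 16) - 121/8)))*(-1/76614) = (1/(55212*(-27107 - 121/8)))*(-1/76614) = (1/(55212*(-216977/8)))*(-1/76614) = ((1/55212)*(-8/216977))*(-1/76614) = -2/2994933531*(-1/76614) = 1/114726918772017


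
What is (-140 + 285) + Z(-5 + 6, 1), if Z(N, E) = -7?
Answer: 138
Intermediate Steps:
(-140 + 285) + Z(-5 + 6, 1) = (-140 + 285) - 7 = 145 - 7 = 138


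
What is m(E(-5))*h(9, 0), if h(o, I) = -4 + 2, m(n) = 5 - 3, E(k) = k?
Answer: -4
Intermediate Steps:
m(n) = 2
h(o, I) = -2
m(E(-5))*h(9, 0) = 2*(-2) = -4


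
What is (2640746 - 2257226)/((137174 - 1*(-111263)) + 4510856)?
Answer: 127840/1586431 ≈ 0.080583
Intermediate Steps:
(2640746 - 2257226)/((137174 - 1*(-111263)) + 4510856) = 383520/((137174 + 111263) + 4510856) = 383520/(248437 + 4510856) = 383520/4759293 = 383520*(1/4759293) = 127840/1586431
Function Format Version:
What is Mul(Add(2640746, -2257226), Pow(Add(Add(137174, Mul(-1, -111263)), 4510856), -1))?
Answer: Rational(127840, 1586431) ≈ 0.080583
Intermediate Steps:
Mul(Add(2640746, -2257226), Pow(Add(Add(137174, Mul(-1, -111263)), 4510856), -1)) = Mul(383520, Pow(Add(Add(137174, 111263), 4510856), -1)) = Mul(383520, Pow(Add(248437, 4510856), -1)) = Mul(383520, Pow(4759293, -1)) = Mul(383520, Rational(1, 4759293)) = Rational(127840, 1586431)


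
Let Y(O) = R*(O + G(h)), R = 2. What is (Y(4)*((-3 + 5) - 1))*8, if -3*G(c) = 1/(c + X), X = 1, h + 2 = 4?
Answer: 560/9 ≈ 62.222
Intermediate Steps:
h = 2 (h = -2 + 4 = 2)
G(c) = -1/(3*(1 + c)) (G(c) = -1/(3*(c + 1)) = -1/(3*(1 + c)))
Y(O) = -2/9 + 2*O (Y(O) = 2*(O - 1/(3 + 3*2)) = 2*(O - 1/(3 + 6)) = 2*(O - 1/9) = 2*(-1/9 + O) = -2/9 + 2*O)
(Y(4)*((-3 + 5) - 1))*8 = ((-2/9 + 2*4)*((-3 + 5) - 1))*8 = ((-2/9 + 8)*(2 - 1))*8 = ((70/9)*1)*8 = (70/9)*8 = 560/9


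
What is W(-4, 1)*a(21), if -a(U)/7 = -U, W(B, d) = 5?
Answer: 735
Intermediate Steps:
a(U) = 7*U (a(U) = -(-7)*U = 7*U)
W(-4, 1)*a(21) = 5*(7*21) = 5*147 = 735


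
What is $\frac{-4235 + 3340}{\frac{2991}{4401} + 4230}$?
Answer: $- \frac{1312965}{6206407} \approx -0.21155$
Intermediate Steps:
$\frac{-4235 + 3340}{\frac{2991}{4401} + 4230} = - \frac{895}{2991 \cdot \frac{1}{4401} + 4230} = - \frac{895}{\frac{997}{1467} + 4230} = - \frac{895}{\frac{6206407}{1467}} = \left(-895\right) \frac{1467}{6206407} = - \frac{1312965}{6206407}$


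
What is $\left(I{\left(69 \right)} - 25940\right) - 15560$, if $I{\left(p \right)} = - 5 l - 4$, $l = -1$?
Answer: $-41499$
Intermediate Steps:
$I{\left(p \right)} = 1$ ($I{\left(p \right)} = \left(-5\right) \left(-1\right) - 4 = 5 - 4 = 1$)
$\left(I{\left(69 \right)} - 25940\right) - 15560 = \left(1 - 25940\right) - 15560 = -25939 - 15560 = -41499$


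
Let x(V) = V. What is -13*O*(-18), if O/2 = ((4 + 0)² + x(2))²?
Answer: 151632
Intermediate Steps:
O = 648 (O = 2*((4 + 0)² + 2)² = 2*(4² + 2)² = 2*(16 + 2)² = 2*18² = 2*324 = 648)
-13*O*(-18) = -13*648*(-18) = -8424*(-18) = 151632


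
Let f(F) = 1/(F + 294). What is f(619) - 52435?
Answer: -47873154/913 ≈ -52435.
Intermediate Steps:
f(F) = 1/(294 + F)
f(619) - 52435 = 1/(294 + 619) - 52435 = 1/913 - 52435 = -47873154/913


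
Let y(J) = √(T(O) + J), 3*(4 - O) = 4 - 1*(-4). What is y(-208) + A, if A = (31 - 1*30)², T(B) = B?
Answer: 1 + 2*I*√465/3 ≈ 1.0 + 14.376*I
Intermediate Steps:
O = 4/3 (O = 4 - (4 - 1*(-4))/3 = 4 - (4 + 4)/3 = 4 - ⅓*8 = 4 - 8/3 = 4/3 ≈ 1.3333)
y(J) = √(4/3 + J)
A = 1 (A = (31 - 30)² = 1² = 1)
y(-208) + A = √(12 + 9*(-208))/3 + 1 = √(12 - 1872)/3 + 1 = √(-1860)/3 + 1 = (2*I*√465)/3 + 1 = 2*I*√465/3 + 1 = 1 + 2*I*√465/3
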